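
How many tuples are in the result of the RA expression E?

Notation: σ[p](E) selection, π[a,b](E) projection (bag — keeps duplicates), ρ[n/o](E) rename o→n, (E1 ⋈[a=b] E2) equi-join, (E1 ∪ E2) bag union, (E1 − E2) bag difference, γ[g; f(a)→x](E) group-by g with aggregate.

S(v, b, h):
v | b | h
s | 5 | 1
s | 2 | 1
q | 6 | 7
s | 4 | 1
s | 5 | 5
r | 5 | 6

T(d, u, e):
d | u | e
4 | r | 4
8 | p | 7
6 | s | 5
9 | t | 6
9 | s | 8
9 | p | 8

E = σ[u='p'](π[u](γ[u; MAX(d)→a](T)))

Row counts bottom-up:
  T → 6
  γ[u; MAX(d)→a](T) → 4
  π[u](γ[u; MAX(d)→a](T)) → 4
  σ[u='p'](π[u](γ[u; MAX(d)→a](T))) → 1

|E| = 1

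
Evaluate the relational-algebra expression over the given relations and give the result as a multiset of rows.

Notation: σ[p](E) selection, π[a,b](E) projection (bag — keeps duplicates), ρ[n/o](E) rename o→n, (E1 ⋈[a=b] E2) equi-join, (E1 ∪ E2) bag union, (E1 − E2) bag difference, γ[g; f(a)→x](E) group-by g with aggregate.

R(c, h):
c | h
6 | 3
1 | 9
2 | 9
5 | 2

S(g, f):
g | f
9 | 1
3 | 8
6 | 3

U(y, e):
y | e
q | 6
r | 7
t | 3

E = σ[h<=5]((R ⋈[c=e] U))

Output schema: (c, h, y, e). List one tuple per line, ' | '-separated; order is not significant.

Per-node cardinality:
  R → 4
  U → 3
  (R ⋈[c=e] U) → 1
  σ[h<=5]((R ⋈[c=e] U)) → 1

== RESULT ==
c | h | y | e
6 | 3 | q | 6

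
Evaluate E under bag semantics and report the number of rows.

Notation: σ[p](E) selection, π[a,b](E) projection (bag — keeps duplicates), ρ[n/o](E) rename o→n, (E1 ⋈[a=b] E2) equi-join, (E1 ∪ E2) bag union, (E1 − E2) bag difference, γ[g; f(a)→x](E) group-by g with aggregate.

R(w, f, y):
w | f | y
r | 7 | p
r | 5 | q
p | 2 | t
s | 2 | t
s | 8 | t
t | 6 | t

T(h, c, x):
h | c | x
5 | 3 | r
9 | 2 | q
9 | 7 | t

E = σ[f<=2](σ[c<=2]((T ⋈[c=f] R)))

Stepwise |·|:
  T → 3
  R → 6
  (T ⋈[c=f] R) → 3
  σ[c<=2]((T ⋈[c=f] R)) → 2
  σ[f<=2](σ[c<=2]((T ⋈[c=f] R))) → 2

|E| = 2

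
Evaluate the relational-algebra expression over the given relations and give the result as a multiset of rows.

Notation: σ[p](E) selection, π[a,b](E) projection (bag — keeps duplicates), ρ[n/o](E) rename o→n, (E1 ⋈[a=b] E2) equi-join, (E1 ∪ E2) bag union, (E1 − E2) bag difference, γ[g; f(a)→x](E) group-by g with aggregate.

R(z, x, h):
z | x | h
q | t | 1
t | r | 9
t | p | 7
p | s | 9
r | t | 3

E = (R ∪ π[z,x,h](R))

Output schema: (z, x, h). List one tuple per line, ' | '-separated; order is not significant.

Row counts bottom-up:
  R → 5
  R → 5
  π[z,x,h](R) → 5
  (R ∪ π[z,x,h](R)) → 10

== RESULT ==
z | x | h
p | s | 9
p | s | 9
q | t | 1
q | t | 1
r | t | 3
r | t | 3
t | p | 7
t | p | 7
t | r | 9
t | r | 9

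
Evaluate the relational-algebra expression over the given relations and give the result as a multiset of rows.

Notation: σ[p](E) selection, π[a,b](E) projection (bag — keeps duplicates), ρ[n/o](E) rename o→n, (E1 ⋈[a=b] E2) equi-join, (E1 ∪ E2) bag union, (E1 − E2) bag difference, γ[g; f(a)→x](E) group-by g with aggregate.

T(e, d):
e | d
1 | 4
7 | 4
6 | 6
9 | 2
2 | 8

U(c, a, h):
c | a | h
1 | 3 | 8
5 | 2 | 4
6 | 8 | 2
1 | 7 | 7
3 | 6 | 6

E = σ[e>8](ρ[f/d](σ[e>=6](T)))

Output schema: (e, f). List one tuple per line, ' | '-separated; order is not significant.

Stepwise |·|:
  T → 5
  σ[e>=6](T) → 3
  ρ[f/d](σ[e>=6](T)) → 3
  σ[e>8](ρ[f/d](σ[e>=6](T))) → 1

== RESULT ==
e | f
9 | 2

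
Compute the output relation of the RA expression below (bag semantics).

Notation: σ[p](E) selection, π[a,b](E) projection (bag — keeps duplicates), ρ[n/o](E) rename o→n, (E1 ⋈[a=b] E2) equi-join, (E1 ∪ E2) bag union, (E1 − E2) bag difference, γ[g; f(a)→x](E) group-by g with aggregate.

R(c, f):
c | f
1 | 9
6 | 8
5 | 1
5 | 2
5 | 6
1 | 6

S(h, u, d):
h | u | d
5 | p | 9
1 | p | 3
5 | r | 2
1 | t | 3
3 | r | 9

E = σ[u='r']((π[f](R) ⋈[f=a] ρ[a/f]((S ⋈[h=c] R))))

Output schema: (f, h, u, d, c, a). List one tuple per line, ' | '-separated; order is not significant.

Subexpression sizes:
  R → 6
  π[f](R) → 6
  S → 5
  R → 6
  (S ⋈[h=c] R) → 10
  ρ[a/f]((S ⋈[h=c] R)) → 10
  (π[f](R) ⋈[f=a] ρ[a/f]((S ⋈[h=c] R))) → 14
  σ[u='r']((π[f](R) ⋈[f=a] ρ[a/f]((S ⋈[h=c] R)))) → 4

== RESULT ==
f | h | u | d | c | a
1 | 5 | r | 2 | 5 | 1
2 | 5 | r | 2 | 5 | 2
6 | 5 | r | 2 | 5 | 6
6 | 5 | r | 2 | 5 | 6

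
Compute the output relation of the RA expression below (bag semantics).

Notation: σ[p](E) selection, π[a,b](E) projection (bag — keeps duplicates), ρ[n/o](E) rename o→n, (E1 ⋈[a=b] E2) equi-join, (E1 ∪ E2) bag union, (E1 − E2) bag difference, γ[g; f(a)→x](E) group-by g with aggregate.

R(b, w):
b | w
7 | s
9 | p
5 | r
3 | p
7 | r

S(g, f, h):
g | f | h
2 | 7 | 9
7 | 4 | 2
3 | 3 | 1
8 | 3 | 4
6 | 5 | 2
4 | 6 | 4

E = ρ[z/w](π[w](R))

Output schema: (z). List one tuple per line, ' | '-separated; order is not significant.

Stepwise |·|:
  R → 5
  π[w](R) → 5
  ρ[z/w](π[w](R)) → 5

== RESULT ==
z
p
p
r
r
s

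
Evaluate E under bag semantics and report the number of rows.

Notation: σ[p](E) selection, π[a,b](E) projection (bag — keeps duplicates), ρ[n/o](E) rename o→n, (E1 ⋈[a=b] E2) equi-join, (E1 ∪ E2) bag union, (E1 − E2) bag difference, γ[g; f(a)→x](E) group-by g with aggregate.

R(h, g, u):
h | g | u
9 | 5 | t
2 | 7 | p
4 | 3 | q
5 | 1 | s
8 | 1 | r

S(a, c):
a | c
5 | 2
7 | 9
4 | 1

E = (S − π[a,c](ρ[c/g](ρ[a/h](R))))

Subexpression sizes:
  S → 3
  R → 5
  ρ[a/h](R) → 5
  ρ[c/g](ρ[a/h](R)) → 5
  π[a,c](ρ[c/g](ρ[a/h](R))) → 5
  (S − π[a,c](ρ[c/g](ρ[a/h](R)))) → 3

|E| = 3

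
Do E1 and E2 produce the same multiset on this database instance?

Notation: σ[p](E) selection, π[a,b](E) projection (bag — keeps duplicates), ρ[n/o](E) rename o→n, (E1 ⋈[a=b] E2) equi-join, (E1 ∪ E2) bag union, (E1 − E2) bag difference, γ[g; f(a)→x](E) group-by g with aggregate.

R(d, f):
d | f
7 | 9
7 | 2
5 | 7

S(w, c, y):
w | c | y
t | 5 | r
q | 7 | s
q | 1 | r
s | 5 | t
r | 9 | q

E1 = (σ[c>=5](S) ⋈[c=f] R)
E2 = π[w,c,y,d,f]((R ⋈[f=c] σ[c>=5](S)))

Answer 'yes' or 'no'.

E1 row counts bottom-up:
  S → 5
  σ[c>=5](S) → 4
  R → 3
  (σ[c>=5](S) ⋈[c=f] R) → 2
E2 row counts bottom-up:
  R → 3
  S → 5
  σ[c>=5](S) → 4
  (R ⋈[f=c] σ[c>=5](S)) → 2
  π[w,c,y,d,f]((R ⋈[f=c] σ[c>=5](S))) → 2

E1 and E2 produce the same multiset:
w | c | y | d | f
q | 7 | s | 5 | 7
r | 9 | q | 7 | 9

yes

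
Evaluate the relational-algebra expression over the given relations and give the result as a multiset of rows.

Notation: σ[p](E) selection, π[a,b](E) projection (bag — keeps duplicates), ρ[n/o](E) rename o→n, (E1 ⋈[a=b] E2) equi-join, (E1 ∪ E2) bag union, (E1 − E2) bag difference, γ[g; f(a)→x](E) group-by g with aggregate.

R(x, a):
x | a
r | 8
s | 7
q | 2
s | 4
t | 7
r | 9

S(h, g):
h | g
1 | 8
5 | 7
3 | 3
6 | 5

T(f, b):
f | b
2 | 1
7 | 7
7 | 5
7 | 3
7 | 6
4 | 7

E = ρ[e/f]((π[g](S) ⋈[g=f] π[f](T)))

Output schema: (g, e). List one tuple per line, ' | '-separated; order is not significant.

Subexpression sizes:
  S → 4
  π[g](S) → 4
  T → 6
  π[f](T) → 6
  (π[g](S) ⋈[g=f] π[f](T)) → 4
  ρ[e/f]((π[g](S) ⋈[g=f] π[f](T))) → 4

== RESULT ==
g | e
7 | 7
7 | 7
7 | 7
7 | 7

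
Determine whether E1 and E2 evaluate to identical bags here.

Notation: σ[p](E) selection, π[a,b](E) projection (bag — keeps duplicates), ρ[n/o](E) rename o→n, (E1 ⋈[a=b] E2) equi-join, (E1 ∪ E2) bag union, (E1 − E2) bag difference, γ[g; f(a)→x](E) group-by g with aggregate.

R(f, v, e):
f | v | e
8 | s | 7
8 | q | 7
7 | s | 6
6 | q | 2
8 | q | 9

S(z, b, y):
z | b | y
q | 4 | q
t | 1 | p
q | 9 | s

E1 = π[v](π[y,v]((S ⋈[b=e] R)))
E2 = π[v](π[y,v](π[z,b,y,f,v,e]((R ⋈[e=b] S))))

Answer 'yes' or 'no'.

E1 stepwise |·|:
  S → 3
  R → 5
  (S ⋈[b=e] R) → 1
  π[y,v]((S ⋈[b=e] R)) → 1
  π[v](π[y,v]((S ⋈[b=e] R))) → 1
E2 stepwise |·|:
  R → 5
  S → 3
  (R ⋈[e=b] S) → 1
  π[z,b,y,f,v,e]((R ⋈[e=b] S)) → 1
  π[y,v](π[z,b,y,f,v,e]((R ⋈[e=b] S))) → 1
  π[v](π[y,v](π[z,b,y,f,v,e]((R ⋈[e=b] S)))) → 1

E1 and E2 produce the same multiset:
v
q

yes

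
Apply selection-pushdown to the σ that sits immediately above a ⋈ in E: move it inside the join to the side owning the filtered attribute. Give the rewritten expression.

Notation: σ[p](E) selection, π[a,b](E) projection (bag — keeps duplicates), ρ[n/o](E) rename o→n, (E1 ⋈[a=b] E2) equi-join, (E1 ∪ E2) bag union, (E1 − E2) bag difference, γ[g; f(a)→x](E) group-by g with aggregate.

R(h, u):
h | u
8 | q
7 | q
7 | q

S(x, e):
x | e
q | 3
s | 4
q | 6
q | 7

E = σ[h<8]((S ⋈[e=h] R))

σ filters on h, owned by the right side.
E' = (S ⋈[e=h] σ[h<8](R))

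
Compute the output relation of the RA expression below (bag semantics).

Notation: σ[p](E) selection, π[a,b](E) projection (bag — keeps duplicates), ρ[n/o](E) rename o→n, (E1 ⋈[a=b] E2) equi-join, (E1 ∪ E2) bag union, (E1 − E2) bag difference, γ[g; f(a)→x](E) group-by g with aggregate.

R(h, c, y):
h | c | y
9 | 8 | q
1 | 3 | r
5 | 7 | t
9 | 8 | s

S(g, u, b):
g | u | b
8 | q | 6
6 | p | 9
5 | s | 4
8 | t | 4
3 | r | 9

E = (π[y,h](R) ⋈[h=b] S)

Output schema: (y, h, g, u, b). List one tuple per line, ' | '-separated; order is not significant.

Per-node cardinality:
  R → 4
  π[y,h](R) → 4
  S → 5
  (π[y,h](R) ⋈[h=b] S) → 4

== RESULT ==
y | h | g | u | b
q | 9 | 3 | r | 9
q | 9 | 6 | p | 9
s | 9 | 3 | r | 9
s | 9 | 6 | p | 9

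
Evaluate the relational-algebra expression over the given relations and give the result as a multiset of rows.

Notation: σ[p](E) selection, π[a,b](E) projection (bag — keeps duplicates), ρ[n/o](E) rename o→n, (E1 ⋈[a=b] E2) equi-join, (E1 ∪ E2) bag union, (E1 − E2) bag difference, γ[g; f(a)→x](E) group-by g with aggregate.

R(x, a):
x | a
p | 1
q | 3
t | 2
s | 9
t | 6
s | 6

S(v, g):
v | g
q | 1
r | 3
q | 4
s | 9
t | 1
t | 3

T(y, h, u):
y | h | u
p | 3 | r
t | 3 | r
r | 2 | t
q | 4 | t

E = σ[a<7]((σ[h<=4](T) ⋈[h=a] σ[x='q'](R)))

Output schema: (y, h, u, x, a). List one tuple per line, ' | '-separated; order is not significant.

Stepwise |·|:
  T → 4
  σ[h<=4](T) → 4
  R → 6
  σ[x='q'](R) → 1
  (σ[h<=4](T) ⋈[h=a] σ[x='q'](R)) → 2
  σ[a<7]((σ[h<=4](T) ⋈[h=a] σ[x='q'](R))) → 2

== RESULT ==
y | h | u | x | a
p | 3 | r | q | 3
t | 3 | r | q | 3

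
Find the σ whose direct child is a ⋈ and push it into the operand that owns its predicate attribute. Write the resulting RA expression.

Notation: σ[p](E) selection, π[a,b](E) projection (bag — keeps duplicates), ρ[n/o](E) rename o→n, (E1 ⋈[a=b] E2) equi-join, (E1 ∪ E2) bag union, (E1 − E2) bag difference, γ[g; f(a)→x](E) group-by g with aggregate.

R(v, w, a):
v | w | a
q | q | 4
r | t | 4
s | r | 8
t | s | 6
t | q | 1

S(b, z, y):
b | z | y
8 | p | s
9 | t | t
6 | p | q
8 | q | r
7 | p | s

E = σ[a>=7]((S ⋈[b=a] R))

σ filters on a, owned by the right side.
E' = (S ⋈[b=a] σ[a>=7](R))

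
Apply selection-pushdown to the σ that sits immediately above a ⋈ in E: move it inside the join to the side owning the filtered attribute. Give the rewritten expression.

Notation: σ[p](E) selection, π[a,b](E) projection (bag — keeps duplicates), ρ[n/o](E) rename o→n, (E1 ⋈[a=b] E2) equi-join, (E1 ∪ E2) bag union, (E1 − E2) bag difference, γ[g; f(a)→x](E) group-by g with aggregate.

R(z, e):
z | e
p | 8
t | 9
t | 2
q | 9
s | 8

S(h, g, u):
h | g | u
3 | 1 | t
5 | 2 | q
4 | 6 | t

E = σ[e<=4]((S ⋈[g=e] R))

σ filters on e, owned by the right side.
E' = (S ⋈[g=e] σ[e<=4](R))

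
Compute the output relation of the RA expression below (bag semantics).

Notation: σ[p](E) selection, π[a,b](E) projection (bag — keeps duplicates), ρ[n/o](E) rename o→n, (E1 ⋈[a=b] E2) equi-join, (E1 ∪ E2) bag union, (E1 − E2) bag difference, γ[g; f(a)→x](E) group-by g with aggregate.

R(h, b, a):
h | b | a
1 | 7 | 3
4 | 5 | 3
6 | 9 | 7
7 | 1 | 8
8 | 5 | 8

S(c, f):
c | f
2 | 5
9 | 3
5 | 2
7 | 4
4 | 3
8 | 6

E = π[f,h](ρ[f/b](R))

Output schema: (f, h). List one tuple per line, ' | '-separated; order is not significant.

Per-node cardinality:
  R → 5
  ρ[f/b](R) → 5
  π[f,h](ρ[f/b](R)) → 5

== RESULT ==
f | h
1 | 7
5 | 4
5 | 8
7 | 1
9 | 6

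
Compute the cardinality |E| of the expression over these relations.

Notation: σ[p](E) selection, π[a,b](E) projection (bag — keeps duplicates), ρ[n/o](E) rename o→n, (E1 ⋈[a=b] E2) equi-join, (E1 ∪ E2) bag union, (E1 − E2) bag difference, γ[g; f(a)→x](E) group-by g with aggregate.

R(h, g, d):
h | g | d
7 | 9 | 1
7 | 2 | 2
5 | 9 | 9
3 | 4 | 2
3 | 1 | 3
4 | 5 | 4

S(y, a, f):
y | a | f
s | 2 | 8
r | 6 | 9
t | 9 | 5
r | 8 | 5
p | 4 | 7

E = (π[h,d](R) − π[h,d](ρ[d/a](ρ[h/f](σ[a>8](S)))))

Per-node cardinality:
  R → 6
  π[h,d](R) → 6
  S → 5
  σ[a>8](S) → 1
  ρ[h/f](σ[a>8](S)) → 1
  ρ[d/a](ρ[h/f](σ[a>8](S))) → 1
  π[h,d](ρ[d/a](ρ[h/f](σ[a>8](S)))) → 1
  (π[h,d](R) − π[h,d](ρ[d/a](ρ[h/f](σ[a>8](S))))) → 5

|E| = 5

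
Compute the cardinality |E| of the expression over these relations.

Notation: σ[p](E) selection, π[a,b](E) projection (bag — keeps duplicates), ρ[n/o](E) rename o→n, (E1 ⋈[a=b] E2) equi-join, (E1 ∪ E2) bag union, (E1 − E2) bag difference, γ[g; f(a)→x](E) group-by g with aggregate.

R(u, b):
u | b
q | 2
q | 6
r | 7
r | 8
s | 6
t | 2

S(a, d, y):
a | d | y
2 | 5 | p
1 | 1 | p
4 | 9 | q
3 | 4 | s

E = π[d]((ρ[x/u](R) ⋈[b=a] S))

Per-node cardinality:
  R → 6
  ρ[x/u](R) → 6
  S → 4
  (ρ[x/u](R) ⋈[b=a] S) → 2
  π[d]((ρ[x/u](R) ⋈[b=a] S)) → 2

|E| = 2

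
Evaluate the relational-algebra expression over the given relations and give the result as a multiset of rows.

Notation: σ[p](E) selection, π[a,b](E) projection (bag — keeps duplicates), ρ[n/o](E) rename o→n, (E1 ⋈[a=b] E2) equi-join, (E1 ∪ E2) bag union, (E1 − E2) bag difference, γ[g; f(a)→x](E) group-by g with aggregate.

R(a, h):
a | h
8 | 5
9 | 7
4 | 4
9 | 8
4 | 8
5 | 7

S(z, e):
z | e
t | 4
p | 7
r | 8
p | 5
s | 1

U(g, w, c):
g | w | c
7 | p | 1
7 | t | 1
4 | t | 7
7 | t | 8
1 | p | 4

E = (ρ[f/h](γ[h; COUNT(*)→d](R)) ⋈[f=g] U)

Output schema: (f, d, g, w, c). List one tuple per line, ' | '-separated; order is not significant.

Per-node cardinality:
  R → 6
  γ[h; COUNT(*)→d](R) → 4
  ρ[f/h](γ[h; COUNT(*)→d](R)) → 4
  U → 5
  (ρ[f/h](γ[h; COUNT(*)→d](R)) ⋈[f=g] U) → 4

== RESULT ==
f | d | g | w | c
4 | 1 | 4 | t | 7
7 | 2 | 7 | p | 1
7 | 2 | 7 | t | 1
7 | 2 | 7 | t | 8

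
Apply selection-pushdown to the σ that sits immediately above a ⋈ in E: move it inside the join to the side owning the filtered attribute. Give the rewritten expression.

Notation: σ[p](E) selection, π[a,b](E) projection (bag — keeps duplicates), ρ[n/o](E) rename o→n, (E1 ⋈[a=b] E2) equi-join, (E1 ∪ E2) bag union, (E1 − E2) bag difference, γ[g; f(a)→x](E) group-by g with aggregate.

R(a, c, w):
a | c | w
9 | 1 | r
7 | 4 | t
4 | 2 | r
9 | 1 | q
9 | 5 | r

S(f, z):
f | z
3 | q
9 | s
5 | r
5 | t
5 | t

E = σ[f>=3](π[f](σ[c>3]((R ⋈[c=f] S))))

σ filters on c, owned by the left side.
E' = σ[f>=3](π[f]((σ[c>3](R) ⋈[c=f] S)))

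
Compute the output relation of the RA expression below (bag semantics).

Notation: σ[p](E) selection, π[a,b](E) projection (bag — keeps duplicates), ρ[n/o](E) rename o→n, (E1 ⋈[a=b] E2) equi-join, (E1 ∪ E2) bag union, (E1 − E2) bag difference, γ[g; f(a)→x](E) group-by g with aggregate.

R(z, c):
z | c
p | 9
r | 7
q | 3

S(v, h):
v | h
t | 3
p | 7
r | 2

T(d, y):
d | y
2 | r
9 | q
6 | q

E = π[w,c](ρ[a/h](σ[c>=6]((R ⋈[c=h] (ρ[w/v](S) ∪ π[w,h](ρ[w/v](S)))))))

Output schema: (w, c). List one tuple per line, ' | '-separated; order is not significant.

Stepwise |·|:
  R → 3
  S → 3
  ρ[w/v](S) → 3
  S → 3
  ρ[w/v](S) → 3
  π[w,h](ρ[w/v](S)) → 3
  (ρ[w/v](S) ∪ π[w,h](ρ[w/v](S))) → 6
  (R ⋈[c=h] (ρ[w/v](S) ∪ π[w,h](ρ[w/v](S)))) → 4
  σ[c>=6]((R ⋈[c=h] (ρ[w/v](S) ∪ π[w,h](ρ[w/v](S))))) → 2
  ρ[a/h](σ[c>=6]((R ⋈[c=h] (ρ[w/v](S) ∪ π[w,h](ρ[w/v](S)))))) → 2
  π[w,c](ρ[a/h](σ[c>=6]((R ⋈[c=h] (ρ[w/v](S) ∪ π[w,h](ρ[w/v](S))))))) → 2

== RESULT ==
w | c
p | 7
p | 7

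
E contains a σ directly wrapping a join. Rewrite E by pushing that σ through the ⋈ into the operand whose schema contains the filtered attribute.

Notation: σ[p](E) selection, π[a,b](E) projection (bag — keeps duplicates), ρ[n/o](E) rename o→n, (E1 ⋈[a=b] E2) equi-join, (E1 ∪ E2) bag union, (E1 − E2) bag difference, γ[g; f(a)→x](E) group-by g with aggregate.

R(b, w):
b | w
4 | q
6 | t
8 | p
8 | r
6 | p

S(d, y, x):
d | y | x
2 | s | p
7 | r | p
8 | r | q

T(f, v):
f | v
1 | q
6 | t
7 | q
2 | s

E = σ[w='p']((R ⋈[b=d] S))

σ filters on w, owned by the left side.
E' = (σ[w='p'](R) ⋈[b=d] S)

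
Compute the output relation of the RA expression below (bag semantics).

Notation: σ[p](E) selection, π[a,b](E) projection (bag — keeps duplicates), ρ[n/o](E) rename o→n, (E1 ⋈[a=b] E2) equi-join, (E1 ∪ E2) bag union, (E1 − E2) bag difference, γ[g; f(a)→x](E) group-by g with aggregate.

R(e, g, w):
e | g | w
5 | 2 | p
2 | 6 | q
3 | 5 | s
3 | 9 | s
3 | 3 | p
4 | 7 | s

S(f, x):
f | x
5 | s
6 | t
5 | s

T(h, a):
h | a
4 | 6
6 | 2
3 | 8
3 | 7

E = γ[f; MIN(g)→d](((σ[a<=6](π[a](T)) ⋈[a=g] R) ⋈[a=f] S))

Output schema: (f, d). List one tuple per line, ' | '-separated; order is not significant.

Row counts bottom-up:
  T → 4
  π[a](T) → 4
  σ[a<=6](π[a](T)) → 2
  R → 6
  (σ[a<=6](π[a](T)) ⋈[a=g] R) → 2
  S → 3
  ((σ[a<=6](π[a](T)) ⋈[a=g] R) ⋈[a=f] S) → 1
  γ[f; MIN(g)→d](((σ[a<=6](π[a](T)) ⋈[a=g] R) ⋈[a=f] S)) → 1

== RESULT ==
f | d
6 | 6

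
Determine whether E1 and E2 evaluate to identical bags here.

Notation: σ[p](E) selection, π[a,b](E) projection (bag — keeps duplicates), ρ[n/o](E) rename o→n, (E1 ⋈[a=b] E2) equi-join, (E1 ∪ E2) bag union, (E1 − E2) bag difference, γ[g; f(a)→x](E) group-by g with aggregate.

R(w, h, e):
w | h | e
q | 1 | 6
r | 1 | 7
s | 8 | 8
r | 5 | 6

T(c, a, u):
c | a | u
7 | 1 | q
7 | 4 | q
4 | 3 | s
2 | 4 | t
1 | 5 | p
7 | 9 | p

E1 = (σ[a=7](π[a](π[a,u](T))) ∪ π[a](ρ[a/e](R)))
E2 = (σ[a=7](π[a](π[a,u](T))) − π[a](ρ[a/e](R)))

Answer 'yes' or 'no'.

E1 subexpression sizes:
  T → 6
  π[a,u](T) → 6
  π[a](π[a,u](T)) → 6
  σ[a=7](π[a](π[a,u](T))) → 0
  R → 4
  ρ[a/e](R) → 4
  π[a](ρ[a/e](R)) → 4
  (σ[a=7](π[a](π[a,u](T))) ∪ π[a](ρ[a/e](R))) → 4
E2 subexpression sizes:
  T → 6
  π[a,u](T) → 6
  π[a](π[a,u](T)) → 6
  σ[a=7](π[a](π[a,u](T))) → 0
  R → 4
  ρ[a/e](R) → 4
  π[a](ρ[a/e](R)) → 4
  (σ[a=7](π[a](π[a,u](T))) − π[a](ρ[a/e](R))) → 0

E1 result:
a
6
6
7
8
E2 result:
a
(0 rows)
Witness: (6,) appears 2× in E1 but 0× in E2.

no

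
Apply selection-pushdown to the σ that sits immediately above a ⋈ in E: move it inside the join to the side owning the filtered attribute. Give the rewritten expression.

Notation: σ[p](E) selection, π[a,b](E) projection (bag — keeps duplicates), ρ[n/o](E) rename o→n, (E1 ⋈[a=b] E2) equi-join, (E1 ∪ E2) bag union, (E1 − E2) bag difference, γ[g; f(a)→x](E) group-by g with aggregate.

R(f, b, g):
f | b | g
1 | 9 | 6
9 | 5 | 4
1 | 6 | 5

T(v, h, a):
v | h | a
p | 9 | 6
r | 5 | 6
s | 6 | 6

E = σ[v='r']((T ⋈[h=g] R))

σ filters on v, owned by the left side.
E' = (σ[v='r'](T) ⋈[h=g] R)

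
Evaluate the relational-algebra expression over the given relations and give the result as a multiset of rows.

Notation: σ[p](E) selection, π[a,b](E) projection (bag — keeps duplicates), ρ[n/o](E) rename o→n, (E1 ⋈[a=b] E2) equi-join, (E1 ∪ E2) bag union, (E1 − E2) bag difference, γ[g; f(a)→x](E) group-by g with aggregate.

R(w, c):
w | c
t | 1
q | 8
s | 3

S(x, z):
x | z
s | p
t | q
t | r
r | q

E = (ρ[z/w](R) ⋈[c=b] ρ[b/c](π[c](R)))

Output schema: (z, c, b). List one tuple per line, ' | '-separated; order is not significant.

Stepwise |·|:
  R → 3
  ρ[z/w](R) → 3
  R → 3
  π[c](R) → 3
  ρ[b/c](π[c](R)) → 3
  (ρ[z/w](R) ⋈[c=b] ρ[b/c](π[c](R))) → 3

== RESULT ==
z | c | b
q | 8 | 8
s | 3 | 3
t | 1 | 1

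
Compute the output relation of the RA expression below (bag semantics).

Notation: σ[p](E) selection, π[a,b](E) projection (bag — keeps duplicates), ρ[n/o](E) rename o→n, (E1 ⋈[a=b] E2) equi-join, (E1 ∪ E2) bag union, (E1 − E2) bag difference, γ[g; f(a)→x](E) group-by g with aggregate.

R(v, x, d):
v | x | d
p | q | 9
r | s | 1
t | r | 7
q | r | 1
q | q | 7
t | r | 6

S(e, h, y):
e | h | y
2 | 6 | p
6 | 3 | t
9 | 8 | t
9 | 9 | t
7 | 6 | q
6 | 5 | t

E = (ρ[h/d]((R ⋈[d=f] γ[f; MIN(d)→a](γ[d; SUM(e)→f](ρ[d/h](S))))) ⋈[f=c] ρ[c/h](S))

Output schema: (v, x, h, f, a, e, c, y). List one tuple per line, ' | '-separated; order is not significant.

Per-node cardinality:
  R → 6
  S → 6
  ρ[d/h](S) → 6
  γ[d; SUM(e)→f](ρ[d/h](S)) → 5
  γ[f; MIN(d)→a](γ[d; SUM(e)→f](ρ[d/h](S))) → 2
  (R ⋈[d=f] γ[f; MIN(d)→a](γ[d; SUM(e)→f](ρ[d/h](S)))) → 2
  ρ[h/d]((R ⋈[d=f] γ[f; MIN(d)→a](γ[d; SUM(e)→f](ρ[d/h](S))))) → 2
  S → 6
  ρ[c/h](S) → 6
  (ρ[h/d]((R ⋈[d=f] γ[f; MIN(d)→a](γ[d; SUM(e)→f](ρ[d/h](S))))) ⋈[f=c] ρ[c/h](S)) → 3

== RESULT ==
v | x | h | f | a | e | c | y
p | q | 9 | 9 | 6 | 9 | 9 | t
t | r | 6 | 6 | 3 | 2 | 6 | p
t | r | 6 | 6 | 3 | 7 | 6 | q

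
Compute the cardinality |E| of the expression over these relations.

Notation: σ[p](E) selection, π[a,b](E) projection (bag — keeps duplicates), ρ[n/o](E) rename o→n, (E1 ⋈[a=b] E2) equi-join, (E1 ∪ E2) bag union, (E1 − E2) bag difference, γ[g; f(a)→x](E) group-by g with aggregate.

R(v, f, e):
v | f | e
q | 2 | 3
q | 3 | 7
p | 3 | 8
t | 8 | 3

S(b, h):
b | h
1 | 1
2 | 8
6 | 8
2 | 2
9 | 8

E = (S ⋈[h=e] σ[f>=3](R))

Per-node cardinality:
  S → 5
  R → 4
  σ[f>=3](R) → 3
  (S ⋈[h=e] σ[f>=3](R)) → 3

|E| = 3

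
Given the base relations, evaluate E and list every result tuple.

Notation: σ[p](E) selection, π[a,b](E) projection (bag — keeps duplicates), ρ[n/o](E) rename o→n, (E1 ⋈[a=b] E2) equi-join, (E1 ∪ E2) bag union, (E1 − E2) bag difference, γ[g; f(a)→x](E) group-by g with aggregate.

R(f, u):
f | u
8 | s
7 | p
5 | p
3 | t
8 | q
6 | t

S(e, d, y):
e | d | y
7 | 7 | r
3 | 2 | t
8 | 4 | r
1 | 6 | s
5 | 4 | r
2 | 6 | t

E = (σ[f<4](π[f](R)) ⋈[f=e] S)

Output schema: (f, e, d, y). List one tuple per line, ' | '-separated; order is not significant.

Stepwise |·|:
  R → 6
  π[f](R) → 6
  σ[f<4](π[f](R)) → 1
  S → 6
  (σ[f<4](π[f](R)) ⋈[f=e] S) → 1

== RESULT ==
f | e | d | y
3 | 3 | 2 | t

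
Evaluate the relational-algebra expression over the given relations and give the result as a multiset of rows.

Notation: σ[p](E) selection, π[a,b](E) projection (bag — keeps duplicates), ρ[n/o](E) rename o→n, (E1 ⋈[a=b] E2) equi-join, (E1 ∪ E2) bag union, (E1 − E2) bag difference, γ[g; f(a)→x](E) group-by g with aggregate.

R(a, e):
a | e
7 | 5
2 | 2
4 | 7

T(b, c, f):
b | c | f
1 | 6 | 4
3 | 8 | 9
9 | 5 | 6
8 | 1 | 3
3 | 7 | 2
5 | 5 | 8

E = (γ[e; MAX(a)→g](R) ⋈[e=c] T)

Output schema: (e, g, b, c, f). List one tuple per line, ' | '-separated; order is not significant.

Subexpression sizes:
  R → 3
  γ[e; MAX(a)→g](R) → 3
  T → 6
  (γ[e; MAX(a)→g](R) ⋈[e=c] T) → 3

== RESULT ==
e | g | b | c | f
5 | 7 | 5 | 5 | 8
5 | 7 | 9 | 5 | 6
7 | 4 | 3 | 7 | 2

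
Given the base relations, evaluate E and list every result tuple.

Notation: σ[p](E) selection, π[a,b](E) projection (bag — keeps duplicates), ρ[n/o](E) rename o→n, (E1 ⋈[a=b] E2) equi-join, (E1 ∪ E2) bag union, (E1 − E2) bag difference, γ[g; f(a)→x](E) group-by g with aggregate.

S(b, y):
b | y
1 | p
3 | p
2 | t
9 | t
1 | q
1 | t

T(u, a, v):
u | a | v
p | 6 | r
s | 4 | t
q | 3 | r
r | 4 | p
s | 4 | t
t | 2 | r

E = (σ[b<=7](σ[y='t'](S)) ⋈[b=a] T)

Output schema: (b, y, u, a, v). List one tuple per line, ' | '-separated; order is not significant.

Per-node cardinality:
  S → 6
  σ[y='t'](S) → 3
  σ[b<=7](σ[y='t'](S)) → 2
  T → 6
  (σ[b<=7](σ[y='t'](S)) ⋈[b=a] T) → 1

== RESULT ==
b | y | u | a | v
2 | t | t | 2 | r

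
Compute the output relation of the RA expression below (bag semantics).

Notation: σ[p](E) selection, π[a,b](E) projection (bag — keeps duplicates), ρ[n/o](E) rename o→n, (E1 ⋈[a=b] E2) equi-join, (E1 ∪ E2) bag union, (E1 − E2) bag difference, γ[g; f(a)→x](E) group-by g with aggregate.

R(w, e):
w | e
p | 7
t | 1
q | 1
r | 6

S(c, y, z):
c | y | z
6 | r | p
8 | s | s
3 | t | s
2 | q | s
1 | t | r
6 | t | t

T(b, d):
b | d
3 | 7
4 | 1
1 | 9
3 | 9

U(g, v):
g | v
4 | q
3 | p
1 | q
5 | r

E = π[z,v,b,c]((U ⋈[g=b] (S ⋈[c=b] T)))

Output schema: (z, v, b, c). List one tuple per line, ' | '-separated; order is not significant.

Row counts bottom-up:
  U → 4
  S → 6
  T → 4
  (S ⋈[c=b] T) → 3
  (U ⋈[g=b] (S ⋈[c=b] T)) → 3
  π[z,v,b,c]((U ⋈[g=b] (S ⋈[c=b] T))) → 3

== RESULT ==
z | v | b | c
r | q | 1 | 1
s | p | 3 | 3
s | p | 3 | 3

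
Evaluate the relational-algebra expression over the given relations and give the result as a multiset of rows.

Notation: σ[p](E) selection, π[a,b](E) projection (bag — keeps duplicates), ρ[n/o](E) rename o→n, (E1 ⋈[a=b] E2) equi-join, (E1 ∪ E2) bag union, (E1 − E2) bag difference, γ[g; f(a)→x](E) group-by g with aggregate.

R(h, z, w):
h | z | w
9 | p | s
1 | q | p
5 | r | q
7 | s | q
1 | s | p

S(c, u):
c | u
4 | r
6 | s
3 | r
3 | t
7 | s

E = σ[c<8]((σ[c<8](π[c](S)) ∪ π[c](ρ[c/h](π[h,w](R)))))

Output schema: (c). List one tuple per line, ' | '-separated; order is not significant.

Subexpression sizes:
  S → 5
  π[c](S) → 5
  σ[c<8](π[c](S)) → 5
  R → 5
  π[h,w](R) → 5
  ρ[c/h](π[h,w](R)) → 5
  π[c](ρ[c/h](π[h,w](R))) → 5
  (σ[c<8](π[c](S)) ∪ π[c](ρ[c/h](π[h,w](R)))) → 10
  σ[c<8]((σ[c<8](π[c](S)) ∪ π[c](ρ[c/h](π[h,w](R))))) → 9

== RESULT ==
c
1
1
3
3
4
5
6
7
7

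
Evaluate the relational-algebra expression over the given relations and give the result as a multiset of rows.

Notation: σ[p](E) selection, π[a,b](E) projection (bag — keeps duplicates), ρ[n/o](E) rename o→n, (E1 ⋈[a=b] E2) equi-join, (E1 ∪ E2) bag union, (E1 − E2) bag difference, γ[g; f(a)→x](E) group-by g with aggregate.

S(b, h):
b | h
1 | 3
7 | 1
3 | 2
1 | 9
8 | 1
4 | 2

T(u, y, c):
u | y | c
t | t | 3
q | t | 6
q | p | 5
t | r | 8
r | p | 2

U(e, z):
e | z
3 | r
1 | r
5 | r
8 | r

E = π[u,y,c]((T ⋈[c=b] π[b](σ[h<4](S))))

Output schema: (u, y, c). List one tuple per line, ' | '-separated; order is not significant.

Stepwise |·|:
  T → 5
  S → 6
  σ[h<4](S) → 5
  π[b](σ[h<4](S)) → 5
  (T ⋈[c=b] π[b](σ[h<4](S))) → 2
  π[u,y,c]((T ⋈[c=b] π[b](σ[h<4](S)))) → 2

== RESULT ==
u | y | c
t | r | 8
t | t | 3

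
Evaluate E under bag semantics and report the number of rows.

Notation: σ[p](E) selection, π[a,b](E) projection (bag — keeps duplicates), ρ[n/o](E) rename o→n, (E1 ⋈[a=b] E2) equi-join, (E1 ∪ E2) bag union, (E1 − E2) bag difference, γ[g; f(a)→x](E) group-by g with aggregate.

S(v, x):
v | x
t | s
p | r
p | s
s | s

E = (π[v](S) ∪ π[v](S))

Subexpression sizes:
  S → 4
  π[v](S) → 4
  S → 4
  π[v](S) → 4
  (π[v](S) ∪ π[v](S)) → 8

|E| = 8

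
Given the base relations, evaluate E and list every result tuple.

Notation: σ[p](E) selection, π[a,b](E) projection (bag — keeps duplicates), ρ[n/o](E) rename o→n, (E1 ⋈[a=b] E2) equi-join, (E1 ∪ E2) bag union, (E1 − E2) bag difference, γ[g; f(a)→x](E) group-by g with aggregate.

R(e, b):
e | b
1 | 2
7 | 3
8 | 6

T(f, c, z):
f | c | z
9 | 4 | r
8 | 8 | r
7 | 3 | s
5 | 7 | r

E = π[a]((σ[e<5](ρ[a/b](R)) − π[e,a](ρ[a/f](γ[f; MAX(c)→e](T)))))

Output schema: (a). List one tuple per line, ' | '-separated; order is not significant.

Row counts bottom-up:
  R → 3
  ρ[a/b](R) → 3
  σ[e<5](ρ[a/b](R)) → 1
  T → 4
  γ[f; MAX(c)→e](T) → 4
  ρ[a/f](γ[f; MAX(c)→e](T)) → 4
  π[e,a](ρ[a/f](γ[f; MAX(c)→e](T))) → 4
  (σ[e<5](ρ[a/b](R)) − π[e,a](ρ[a/f](γ[f; MAX(c)→e](T)))) → 1
  π[a]((σ[e<5](ρ[a/b](R)) − π[e,a](ρ[a/f](γ[f; MAX(c)→e](T))))) → 1

== RESULT ==
a
2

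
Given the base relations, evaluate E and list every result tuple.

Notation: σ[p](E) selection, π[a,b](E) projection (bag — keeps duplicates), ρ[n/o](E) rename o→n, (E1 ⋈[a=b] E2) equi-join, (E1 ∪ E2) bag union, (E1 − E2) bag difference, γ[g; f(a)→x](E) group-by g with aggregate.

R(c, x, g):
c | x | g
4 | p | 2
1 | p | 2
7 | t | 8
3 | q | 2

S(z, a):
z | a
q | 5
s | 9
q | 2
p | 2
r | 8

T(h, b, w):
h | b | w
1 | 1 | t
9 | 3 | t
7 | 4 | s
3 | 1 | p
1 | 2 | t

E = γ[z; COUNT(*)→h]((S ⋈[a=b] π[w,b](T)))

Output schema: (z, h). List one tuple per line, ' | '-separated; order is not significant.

Subexpression sizes:
  S → 5
  T → 5
  π[w,b](T) → 5
  (S ⋈[a=b] π[w,b](T)) → 2
  γ[z; COUNT(*)→h]((S ⋈[a=b] π[w,b](T))) → 2

== RESULT ==
z | h
p | 1
q | 1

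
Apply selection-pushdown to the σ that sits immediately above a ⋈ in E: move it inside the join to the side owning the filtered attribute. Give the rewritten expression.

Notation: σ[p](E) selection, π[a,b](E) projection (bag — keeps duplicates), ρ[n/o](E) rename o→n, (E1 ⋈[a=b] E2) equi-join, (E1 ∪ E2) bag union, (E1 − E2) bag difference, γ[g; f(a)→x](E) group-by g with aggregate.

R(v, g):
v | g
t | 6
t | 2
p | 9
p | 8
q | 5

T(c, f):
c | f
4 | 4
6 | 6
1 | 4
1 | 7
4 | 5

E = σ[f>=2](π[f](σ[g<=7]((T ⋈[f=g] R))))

σ filters on g, owned by the right side.
E' = σ[f>=2](π[f]((T ⋈[f=g] σ[g<=7](R))))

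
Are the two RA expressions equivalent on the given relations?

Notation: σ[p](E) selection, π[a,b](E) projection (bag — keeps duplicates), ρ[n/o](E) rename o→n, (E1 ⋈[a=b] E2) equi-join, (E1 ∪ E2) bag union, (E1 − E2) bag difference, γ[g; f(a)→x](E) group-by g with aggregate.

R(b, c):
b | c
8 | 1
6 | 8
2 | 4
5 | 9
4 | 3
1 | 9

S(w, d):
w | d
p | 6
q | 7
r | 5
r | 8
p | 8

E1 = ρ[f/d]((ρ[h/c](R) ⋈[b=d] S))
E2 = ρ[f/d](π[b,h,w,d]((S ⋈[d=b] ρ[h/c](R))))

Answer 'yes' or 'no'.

E1 per-node cardinality:
  R → 6
  ρ[h/c](R) → 6
  S → 5
  (ρ[h/c](R) ⋈[b=d] S) → 4
  ρ[f/d]((ρ[h/c](R) ⋈[b=d] S)) → 4
E2 per-node cardinality:
  S → 5
  R → 6
  ρ[h/c](R) → 6
  (S ⋈[d=b] ρ[h/c](R)) → 4
  π[b,h,w,d]((S ⋈[d=b] ρ[h/c](R))) → 4
  ρ[f/d](π[b,h,w,d]((S ⋈[d=b] ρ[h/c](R)))) → 4

E1 and E2 produce the same multiset:
b | h | w | f
5 | 9 | r | 5
6 | 8 | p | 6
8 | 1 | p | 8
8 | 1 | r | 8

yes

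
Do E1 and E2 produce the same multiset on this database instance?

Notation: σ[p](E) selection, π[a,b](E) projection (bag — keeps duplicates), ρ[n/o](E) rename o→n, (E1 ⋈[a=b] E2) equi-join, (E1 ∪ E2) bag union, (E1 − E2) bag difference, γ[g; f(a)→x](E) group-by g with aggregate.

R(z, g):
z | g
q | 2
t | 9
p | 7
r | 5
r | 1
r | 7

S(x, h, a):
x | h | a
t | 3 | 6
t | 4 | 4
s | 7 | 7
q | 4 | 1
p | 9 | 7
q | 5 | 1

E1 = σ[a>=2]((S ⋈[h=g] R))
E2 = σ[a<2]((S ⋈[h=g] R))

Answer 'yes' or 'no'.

E1 subexpression sizes:
  S → 6
  R → 6
  (S ⋈[h=g] R) → 4
  σ[a>=2]((S ⋈[h=g] R)) → 3
E2 subexpression sizes:
  S → 6
  R → 6
  (S ⋈[h=g] R) → 4
  σ[a<2]((S ⋈[h=g] R)) → 1

E1 result:
x | h | a | z | g
p | 9 | 7 | t | 9
s | 7 | 7 | p | 7
s | 7 | 7 | r | 7
E2 result:
x | h | a | z | g
q | 5 | 1 | r | 5
Witness: ('s', 7, 7, 'r', 7) appears 1× in E1 but 0× in E2.

no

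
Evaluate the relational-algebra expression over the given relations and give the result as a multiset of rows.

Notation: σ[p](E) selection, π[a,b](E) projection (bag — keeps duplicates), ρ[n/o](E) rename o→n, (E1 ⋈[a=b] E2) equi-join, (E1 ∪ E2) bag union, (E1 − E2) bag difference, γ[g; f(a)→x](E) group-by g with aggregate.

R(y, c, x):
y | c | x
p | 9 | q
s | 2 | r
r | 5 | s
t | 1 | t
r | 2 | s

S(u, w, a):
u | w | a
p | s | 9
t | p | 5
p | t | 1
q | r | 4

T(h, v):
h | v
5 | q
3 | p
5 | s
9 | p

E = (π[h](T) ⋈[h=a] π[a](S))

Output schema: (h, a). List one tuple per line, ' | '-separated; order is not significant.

Subexpression sizes:
  T → 4
  π[h](T) → 4
  S → 4
  π[a](S) → 4
  (π[h](T) ⋈[h=a] π[a](S)) → 3

== RESULT ==
h | a
5 | 5
5 | 5
9 | 9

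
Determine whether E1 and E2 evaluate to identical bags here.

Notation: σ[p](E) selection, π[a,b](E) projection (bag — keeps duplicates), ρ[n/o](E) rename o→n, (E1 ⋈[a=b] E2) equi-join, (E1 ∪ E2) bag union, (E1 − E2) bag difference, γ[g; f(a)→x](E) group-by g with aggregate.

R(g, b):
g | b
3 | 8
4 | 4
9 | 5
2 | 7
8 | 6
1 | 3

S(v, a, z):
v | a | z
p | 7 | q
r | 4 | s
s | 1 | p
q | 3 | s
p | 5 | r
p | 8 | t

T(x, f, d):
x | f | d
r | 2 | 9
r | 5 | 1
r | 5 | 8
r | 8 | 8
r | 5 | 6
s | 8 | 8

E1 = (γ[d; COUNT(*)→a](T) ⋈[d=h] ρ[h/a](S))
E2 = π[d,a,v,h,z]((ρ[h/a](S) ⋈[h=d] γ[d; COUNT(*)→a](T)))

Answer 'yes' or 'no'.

E1 stepwise |·|:
  T → 6
  γ[d; COUNT(*)→a](T) → 4
  S → 6
  ρ[h/a](S) → 6
  (γ[d; COUNT(*)→a](T) ⋈[d=h] ρ[h/a](S)) → 2
E2 stepwise |·|:
  S → 6
  ρ[h/a](S) → 6
  T → 6
  γ[d; COUNT(*)→a](T) → 4
  (ρ[h/a](S) ⋈[h=d] γ[d; COUNT(*)→a](T)) → 2
  π[d,a,v,h,z]((ρ[h/a](S) ⋈[h=d] γ[d; COUNT(*)→a](T))) → 2

E1 and E2 produce the same multiset:
d | a | v | h | z
1 | 1 | s | 1 | p
8 | 3 | p | 8 | t

yes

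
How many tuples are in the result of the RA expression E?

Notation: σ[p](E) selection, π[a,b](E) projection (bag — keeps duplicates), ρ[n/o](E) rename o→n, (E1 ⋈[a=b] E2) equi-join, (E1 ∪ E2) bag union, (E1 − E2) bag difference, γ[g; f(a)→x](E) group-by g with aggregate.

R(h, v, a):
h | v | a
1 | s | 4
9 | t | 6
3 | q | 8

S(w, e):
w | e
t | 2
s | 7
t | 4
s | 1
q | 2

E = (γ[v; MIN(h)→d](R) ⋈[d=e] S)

Stepwise |·|:
  R → 3
  γ[v; MIN(h)→d](R) → 3
  S → 5
  (γ[v; MIN(h)→d](R) ⋈[d=e] S) → 1

|E| = 1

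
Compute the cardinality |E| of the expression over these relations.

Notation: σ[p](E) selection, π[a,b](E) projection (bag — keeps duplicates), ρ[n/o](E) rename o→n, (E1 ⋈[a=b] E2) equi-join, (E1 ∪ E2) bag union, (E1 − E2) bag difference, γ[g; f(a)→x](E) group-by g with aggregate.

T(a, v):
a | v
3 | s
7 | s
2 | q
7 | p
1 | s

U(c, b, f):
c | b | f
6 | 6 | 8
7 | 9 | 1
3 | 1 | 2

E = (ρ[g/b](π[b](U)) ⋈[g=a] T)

Row counts bottom-up:
  U → 3
  π[b](U) → 3
  ρ[g/b](π[b](U)) → 3
  T → 5
  (ρ[g/b](π[b](U)) ⋈[g=a] T) → 1

|E| = 1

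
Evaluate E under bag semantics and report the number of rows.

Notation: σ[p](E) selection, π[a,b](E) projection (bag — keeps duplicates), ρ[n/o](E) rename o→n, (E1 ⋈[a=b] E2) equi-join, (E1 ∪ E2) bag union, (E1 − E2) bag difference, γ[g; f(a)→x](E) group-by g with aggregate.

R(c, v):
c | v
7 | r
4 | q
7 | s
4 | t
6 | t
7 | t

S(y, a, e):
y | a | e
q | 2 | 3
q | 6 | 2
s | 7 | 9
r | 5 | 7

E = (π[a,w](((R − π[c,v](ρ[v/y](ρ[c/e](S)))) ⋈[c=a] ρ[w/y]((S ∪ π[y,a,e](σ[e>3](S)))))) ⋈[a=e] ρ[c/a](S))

Subexpression sizes:
  R → 6
  S → 4
  ρ[c/e](S) → 4
  ρ[v/y](ρ[c/e](S)) → 4
  π[c,v](ρ[v/y](ρ[c/e](S))) → 4
  (R − π[c,v](ρ[v/y](ρ[c/e](S)))) → 5
  S → 4
  S → 4
  σ[e>3](S) → 2
  π[y,a,e](σ[e>3](S)) → 2
  (S ∪ π[y,a,e](σ[e>3](S))) → 6
  ρ[w/y]((S ∪ π[y,a,e](σ[e>3](S)))) → 6
  ((R − π[c,v](ρ[v/y](ρ[c/e](S)))) ⋈[c=a] ρ[w/y]((S ∪ π[y,a,e](σ[e>3](S))))) → 5
  π[a,w](((R − π[c,v](ρ[v/y](ρ[c/e](S)))) ⋈[c=a] ρ[w/y]((S ∪ π[y,a,e](σ[e>3](S)))))) → 5
  S → 4
  ρ[c/a](S) → 4
  (π[a,w](((R − π[c,v](ρ[v/y](ρ[c/e](S)))) ⋈[c=a] ρ[w/y]((S ∪ π[y,a,e](σ[e>3](S)))))) ⋈[a=e] ρ[c/a](S)) → 4

|E| = 4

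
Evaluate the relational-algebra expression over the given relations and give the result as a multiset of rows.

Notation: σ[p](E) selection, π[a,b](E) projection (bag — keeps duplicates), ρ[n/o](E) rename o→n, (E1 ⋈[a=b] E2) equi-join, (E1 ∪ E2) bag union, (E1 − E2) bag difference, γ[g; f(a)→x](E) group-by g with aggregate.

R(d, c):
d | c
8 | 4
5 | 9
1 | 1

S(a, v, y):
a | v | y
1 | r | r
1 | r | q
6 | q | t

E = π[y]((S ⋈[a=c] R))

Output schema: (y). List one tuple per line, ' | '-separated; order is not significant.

Row counts bottom-up:
  S → 3
  R → 3
  (S ⋈[a=c] R) → 2
  π[y]((S ⋈[a=c] R)) → 2

== RESULT ==
y
q
r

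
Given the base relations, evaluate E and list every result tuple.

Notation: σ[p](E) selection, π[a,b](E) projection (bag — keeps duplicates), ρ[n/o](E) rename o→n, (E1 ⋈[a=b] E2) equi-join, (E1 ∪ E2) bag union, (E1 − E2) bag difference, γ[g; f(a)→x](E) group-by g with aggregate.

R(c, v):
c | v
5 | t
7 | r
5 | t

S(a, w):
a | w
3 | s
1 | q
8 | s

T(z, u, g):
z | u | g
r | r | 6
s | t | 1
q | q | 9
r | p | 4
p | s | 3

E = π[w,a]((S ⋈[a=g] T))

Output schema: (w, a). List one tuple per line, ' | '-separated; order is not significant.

Per-node cardinality:
  S → 3
  T → 5
  (S ⋈[a=g] T) → 2
  π[w,a]((S ⋈[a=g] T)) → 2

== RESULT ==
w | a
q | 1
s | 3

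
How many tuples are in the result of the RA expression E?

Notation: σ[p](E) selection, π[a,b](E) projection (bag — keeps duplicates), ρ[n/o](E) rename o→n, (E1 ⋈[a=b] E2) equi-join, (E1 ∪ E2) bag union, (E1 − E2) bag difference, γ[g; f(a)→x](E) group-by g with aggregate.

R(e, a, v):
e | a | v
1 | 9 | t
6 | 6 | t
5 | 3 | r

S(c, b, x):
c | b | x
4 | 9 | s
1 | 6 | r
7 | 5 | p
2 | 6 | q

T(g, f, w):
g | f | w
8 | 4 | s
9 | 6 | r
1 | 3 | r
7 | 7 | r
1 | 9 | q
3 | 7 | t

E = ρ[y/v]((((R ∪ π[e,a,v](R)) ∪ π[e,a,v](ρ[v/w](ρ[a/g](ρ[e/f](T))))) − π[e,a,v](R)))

Per-node cardinality:
  R → 3
  R → 3
  π[e,a,v](R) → 3
  (R ∪ π[e,a,v](R)) → 6
  T → 6
  ρ[e/f](T) → 6
  ρ[a/g](ρ[e/f](T)) → 6
  ρ[v/w](ρ[a/g](ρ[e/f](T))) → 6
  π[e,a,v](ρ[v/w](ρ[a/g](ρ[e/f](T)))) → 6
  ((R ∪ π[e,a,v](R)) ∪ π[e,a,v](ρ[v/w](ρ[a/g](ρ[e/f](T))))) → 12
  R → 3
  π[e,a,v](R) → 3
  (((R ∪ π[e,a,v](R)) ∪ π[e,a,v](ρ[v/w](ρ[a/g](ρ[e/f](T))))) − π[e,a,v](R)) → 9
  ρ[y/v]((((R ∪ π[e,a,v](R)) ∪ π[e,a,v](ρ[v/w](ρ[a/g](ρ[e/f](T))))) − π[e,a,v](R))) → 9

|E| = 9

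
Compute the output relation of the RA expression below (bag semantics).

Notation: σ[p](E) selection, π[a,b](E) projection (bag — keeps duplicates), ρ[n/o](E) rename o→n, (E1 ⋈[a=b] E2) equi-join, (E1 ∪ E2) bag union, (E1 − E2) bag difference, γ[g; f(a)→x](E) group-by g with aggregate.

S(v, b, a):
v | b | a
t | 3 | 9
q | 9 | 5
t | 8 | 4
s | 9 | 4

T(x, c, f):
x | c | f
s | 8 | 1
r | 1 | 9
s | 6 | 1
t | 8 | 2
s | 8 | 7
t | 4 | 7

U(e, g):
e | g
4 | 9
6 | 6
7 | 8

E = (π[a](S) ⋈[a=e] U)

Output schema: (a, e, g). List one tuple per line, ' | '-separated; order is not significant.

Stepwise |·|:
  S → 4
  π[a](S) → 4
  U → 3
  (π[a](S) ⋈[a=e] U) → 2

== RESULT ==
a | e | g
4 | 4 | 9
4 | 4 | 9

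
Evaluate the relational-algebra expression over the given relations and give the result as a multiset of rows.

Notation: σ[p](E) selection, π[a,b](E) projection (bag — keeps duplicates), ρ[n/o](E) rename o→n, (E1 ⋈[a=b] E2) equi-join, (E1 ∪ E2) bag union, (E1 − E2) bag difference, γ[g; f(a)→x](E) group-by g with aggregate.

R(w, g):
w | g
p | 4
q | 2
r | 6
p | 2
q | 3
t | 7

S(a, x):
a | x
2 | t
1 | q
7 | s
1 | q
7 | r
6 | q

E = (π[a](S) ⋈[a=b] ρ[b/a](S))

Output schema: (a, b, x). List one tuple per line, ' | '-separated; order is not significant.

Subexpression sizes:
  S → 6
  π[a](S) → 6
  S → 6
  ρ[b/a](S) → 6
  (π[a](S) ⋈[a=b] ρ[b/a](S)) → 10

== RESULT ==
a | b | x
1 | 1 | q
1 | 1 | q
1 | 1 | q
1 | 1 | q
2 | 2 | t
6 | 6 | q
7 | 7 | r
7 | 7 | r
7 | 7 | s
7 | 7 | s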